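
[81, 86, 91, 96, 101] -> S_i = 81 + 5*i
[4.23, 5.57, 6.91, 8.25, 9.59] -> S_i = 4.23 + 1.34*i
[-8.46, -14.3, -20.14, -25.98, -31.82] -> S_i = -8.46 + -5.84*i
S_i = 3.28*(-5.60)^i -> [3.28, -18.37, 102.86, -576.02, 3225.71]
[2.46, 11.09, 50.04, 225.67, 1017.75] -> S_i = 2.46*4.51^i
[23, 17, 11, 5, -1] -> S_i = 23 + -6*i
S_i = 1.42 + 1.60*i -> [1.42, 3.02, 4.62, 6.22, 7.82]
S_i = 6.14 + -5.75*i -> [6.14, 0.39, -5.36, -11.11, -16.86]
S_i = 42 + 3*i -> [42, 45, 48, 51, 54]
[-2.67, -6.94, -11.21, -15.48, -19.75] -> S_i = -2.67 + -4.27*i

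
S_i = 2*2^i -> [2, 4, 8, 16, 32]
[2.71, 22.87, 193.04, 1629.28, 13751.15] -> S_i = 2.71*8.44^i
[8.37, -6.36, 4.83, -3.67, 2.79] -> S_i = 8.37*(-0.76)^i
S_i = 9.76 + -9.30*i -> [9.76, 0.46, -8.84, -18.14, -27.44]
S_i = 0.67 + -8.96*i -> [0.67, -8.29, -17.25, -26.21, -35.17]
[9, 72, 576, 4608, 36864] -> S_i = 9*8^i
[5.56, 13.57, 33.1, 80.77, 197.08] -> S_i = 5.56*2.44^i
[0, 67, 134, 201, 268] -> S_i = 0 + 67*i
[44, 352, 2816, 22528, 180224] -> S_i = 44*8^i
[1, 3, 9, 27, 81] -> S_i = 1*3^i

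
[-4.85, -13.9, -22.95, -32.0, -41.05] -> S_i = -4.85 + -9.05*i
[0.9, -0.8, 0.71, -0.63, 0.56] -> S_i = 0.90*(-0.89)^i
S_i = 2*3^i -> [2, 6, 18, 54, 162]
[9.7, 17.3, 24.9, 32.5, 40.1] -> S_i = 9.70 + 7.60*i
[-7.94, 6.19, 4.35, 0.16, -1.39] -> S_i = Random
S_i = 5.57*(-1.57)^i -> [5.57, -8.74, 13.73, -21.56, 33.84]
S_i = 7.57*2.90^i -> [7.57, 21.95, 63.66, 184.62, 535.41]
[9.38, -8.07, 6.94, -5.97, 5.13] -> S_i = 9.38*(-0.86)^i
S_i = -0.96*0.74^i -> [-0.96, -0.71, -0.53, -0.39, -0.29]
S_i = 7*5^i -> [7, 35, 175, 875, 4375]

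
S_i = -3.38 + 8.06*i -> [-3.38, 4.68, 12.74, 20.8, 28.86]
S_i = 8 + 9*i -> [8, 17, 26, 35, 44]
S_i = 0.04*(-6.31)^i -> [0.04, -0.25, 1.59, -10.05, 63.41]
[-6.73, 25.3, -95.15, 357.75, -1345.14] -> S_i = -6.73*(-3.76)^i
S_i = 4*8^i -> [4, 32, 256, 2048, 16384]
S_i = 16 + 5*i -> [16, 21, 26, 31, 36]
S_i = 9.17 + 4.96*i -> [9.17, 14.13, 19.09, 24.05, 29.01]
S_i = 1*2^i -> [1, 2, 4, 8, 16]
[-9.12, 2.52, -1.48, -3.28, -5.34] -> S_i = Random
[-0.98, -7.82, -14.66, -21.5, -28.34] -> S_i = -0.98 + -6.84*i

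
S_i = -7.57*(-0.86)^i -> [-7.57, 6.51, -5.6, 4.81, -4.14]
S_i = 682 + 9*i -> [682, 691, 700, 709, 718]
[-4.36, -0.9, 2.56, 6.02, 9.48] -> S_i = -4.36 + 3.46*i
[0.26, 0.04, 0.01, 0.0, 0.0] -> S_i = 0.26*0.14^i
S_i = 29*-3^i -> [29, -87, 261, -783, 2349]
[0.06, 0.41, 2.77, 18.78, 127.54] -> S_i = 0.06*6.79^i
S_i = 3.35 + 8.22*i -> [3.35, 11.57, 19.79, 28.01, 36.23]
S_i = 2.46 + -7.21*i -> [2.46, -4.75, -11.96, -19.17, -26.38]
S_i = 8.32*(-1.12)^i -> [8.32, -9.32, 10.44, -11.69, 13.09]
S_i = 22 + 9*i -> [22, 31, 40, 49, 58]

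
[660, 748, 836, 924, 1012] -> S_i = 660 + 88*i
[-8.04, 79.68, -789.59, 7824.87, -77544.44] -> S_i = -8.04*(-9.91)^i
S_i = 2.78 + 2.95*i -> [2.78, 5.73, 8.68, 11.63, 14.58]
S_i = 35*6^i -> [35, 210, 1260, 7560, 45360]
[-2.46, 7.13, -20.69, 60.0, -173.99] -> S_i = -2.46*(-2.90)^i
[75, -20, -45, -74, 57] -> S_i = Random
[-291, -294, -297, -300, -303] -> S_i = -291 + -3*i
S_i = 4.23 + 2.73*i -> [4.23, 6.96, 9.69, 12.42, 15.15]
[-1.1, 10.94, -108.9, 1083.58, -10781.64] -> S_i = -1.10*(-9.95)^i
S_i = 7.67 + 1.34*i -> [7.67, 9.01, 10.35, 11.69, 13.03]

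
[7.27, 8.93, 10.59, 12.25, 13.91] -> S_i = 7.27 + 1.66*i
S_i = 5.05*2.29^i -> [5.05, 11.56, 26.48, 60.65, 138.88]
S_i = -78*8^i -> [-78, -624, -4992, -39936, -319488]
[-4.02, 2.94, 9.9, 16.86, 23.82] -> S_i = -4.02 + 6.96*i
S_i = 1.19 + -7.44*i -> [1.19, -6.25, -13.69, -21.13, -28.57]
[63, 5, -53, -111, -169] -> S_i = 63 + -58*i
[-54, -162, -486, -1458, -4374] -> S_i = -54*3^i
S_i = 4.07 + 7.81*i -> [4.07, 11.88, 19.69, 27.5, 35.31]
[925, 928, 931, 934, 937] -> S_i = 925 + 3*i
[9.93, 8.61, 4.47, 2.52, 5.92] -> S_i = Random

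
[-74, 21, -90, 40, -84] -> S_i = Random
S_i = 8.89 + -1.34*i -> [8.89, 7.55, 6.21, 4.87, 3.53]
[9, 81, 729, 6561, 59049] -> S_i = 9*9^i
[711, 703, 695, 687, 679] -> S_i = 711 + -8*i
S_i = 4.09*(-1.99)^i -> [4.09, -8.14, 16.2, -32.23, 64.14]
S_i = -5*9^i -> [-5, -45, -405, -3645, -32805]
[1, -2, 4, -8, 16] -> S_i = 1*-2^i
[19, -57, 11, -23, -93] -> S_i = Random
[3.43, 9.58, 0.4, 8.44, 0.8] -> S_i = Random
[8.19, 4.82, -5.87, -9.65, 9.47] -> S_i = Random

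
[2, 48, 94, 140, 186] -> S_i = 2 + 46*i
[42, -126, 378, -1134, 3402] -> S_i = 42*-3^i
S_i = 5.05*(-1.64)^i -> [5.05, -8.28, 13.58, -22.28, 36.53]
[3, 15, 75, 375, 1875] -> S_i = 3*5^i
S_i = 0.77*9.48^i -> [0.77, 7.3, 69.2, 656.02, 6219.05]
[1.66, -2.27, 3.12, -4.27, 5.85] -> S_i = 1.66*(-1.37)^i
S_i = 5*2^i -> [5, 10, 20, 40, 80]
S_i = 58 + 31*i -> [58, 89, 120, 151, 182]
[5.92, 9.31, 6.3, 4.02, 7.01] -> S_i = Random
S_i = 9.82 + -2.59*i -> [9.82, 7.23, 4.64, 2.05, -0.54]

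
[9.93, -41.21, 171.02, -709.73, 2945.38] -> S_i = 9.93*(-4.15)^i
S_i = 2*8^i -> [2, 16, 128, 1024, 8192]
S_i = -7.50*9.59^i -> [-7.5, -71.92, -689.76, -6614.81, -63435.99]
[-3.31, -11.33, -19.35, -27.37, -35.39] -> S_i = -3.31 + -8.02*i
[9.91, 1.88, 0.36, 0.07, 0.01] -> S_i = 9.91*0.19^i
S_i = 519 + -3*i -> [519, 516, 513, 510, 507]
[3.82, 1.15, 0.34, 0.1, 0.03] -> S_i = 3.82*0.30^i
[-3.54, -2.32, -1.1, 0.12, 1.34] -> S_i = -3.54 + 1.22*i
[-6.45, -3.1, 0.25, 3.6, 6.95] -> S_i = -6.45 + 3.35*i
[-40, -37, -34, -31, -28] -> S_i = -40 + 3*i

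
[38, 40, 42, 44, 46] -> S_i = 38 + 2*i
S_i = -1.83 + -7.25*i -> [-1.83, -9.08, -16.33, -23.58, -30.83]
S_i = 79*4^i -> [79, 316, 1264, 5056, 20224]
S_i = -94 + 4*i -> [-94, -90, -86, -82, -78]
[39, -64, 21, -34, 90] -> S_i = Random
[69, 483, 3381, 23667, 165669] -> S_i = 69*7^i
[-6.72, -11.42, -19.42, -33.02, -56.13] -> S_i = -6.72*1.70^i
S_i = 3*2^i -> [3, 6, 12, 24, 48]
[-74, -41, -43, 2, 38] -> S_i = Random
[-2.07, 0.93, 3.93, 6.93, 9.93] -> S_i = -2.07 + 3.00*i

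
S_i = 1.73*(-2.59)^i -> [1.73, -4.48, 11.61, -30.06, 77.85]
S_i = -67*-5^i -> [-67, 335, -1675, 8375, -41875]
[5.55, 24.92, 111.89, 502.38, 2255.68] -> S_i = 5.55*4.49^i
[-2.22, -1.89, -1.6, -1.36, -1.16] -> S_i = -2.22*0.85^i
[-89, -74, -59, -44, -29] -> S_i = -89 + 15*i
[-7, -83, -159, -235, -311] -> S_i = -7 + -76*i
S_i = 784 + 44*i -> [784, 828, 872, 916, 960]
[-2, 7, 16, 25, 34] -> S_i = -2 + 9*i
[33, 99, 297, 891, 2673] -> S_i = 33*3^i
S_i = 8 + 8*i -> [8, 16, 24, 32, 40]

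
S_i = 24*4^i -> [24, 96, 384, 1536, 6144]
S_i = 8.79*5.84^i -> [8.79, 51.33, 299.79, 1750.76, 10224.46]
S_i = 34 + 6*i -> [34, 40, 46, 52, 58]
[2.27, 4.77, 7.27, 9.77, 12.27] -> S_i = 2.27 + 2.50*i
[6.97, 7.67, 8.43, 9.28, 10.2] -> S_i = 6.97*1.10^i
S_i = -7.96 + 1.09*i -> [-7.96, -6.87, -5.78, -4.69, -3.6]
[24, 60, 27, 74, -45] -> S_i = Random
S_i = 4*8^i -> [4, 32, 256, 2048, 16384]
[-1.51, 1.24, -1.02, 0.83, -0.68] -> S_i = -1.51*(-0.82)^i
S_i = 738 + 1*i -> [738, 739, 740, 741, 742]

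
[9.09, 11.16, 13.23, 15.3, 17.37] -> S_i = 9.09 + 2.07*i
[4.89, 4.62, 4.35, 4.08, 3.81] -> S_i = 4.89 + -0.27*i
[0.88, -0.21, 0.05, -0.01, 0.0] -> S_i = 0.88*(-0.24)^i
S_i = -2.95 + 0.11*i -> [-2.95, -2.84, -2.73, -2.62, -2.51]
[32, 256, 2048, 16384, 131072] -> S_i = 32*8^i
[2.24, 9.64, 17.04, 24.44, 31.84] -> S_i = 2.24 + 7.40*i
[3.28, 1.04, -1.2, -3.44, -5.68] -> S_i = 3.28 + -2.24*i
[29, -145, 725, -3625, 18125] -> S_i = 29*-5^i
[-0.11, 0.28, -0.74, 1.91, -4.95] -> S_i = -0.11*(-2.59)^i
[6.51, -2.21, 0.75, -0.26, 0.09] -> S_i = 6.51*(-0.34)^i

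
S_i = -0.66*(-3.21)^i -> [-0.66, 2.12, -6.8, 21.83, -70.08]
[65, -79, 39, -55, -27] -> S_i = Random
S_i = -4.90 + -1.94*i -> [-4.9, -6.84, -8.78, -10.72, -12.66]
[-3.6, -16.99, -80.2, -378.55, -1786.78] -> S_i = -3.60*4.72^i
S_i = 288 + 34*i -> [288, 322, 356, 390, 424]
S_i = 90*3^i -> [90, 270, 810, 2430, 7290]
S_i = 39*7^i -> [39, 273, 1911, 13377, 93639]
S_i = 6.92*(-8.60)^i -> [6.92, -59.51, 511.8, -4401.51, 37852.96]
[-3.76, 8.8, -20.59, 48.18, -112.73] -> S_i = -3.76*(-2.34)^i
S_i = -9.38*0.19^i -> [-9.38, -1.78, -0.34, -0.06, -0.01]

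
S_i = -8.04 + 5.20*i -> [-8.04, -2.84, 2.36, 7.56, 12.76]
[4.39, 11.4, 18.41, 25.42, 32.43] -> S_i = 4.39 + 7.01*i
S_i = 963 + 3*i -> [963, 966, 969, 972, 975]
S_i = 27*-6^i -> [27, -162, 972, -5832, 34992]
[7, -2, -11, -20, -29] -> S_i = 7 + -9*i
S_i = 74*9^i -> [74, 666, 5994, 53946, 485514]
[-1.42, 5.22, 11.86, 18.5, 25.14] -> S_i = -1.42 + 6.64*i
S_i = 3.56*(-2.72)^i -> [3.56, -9.68, 26.34, -71.64, 194.86]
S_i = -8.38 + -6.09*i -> [-8.38, -14.47, -20.56, -26.65, -32.74]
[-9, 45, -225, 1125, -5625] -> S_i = -9*-5^i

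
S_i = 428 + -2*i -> [428, 426, 424, 422, 420]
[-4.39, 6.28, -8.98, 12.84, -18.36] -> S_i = -4.39*(-1.43)^i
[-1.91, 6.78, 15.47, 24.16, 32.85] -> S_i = -1.91 + 8.69*i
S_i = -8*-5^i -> [-8, 40, -200, 1000, -5000]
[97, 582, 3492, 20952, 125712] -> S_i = 97*6^i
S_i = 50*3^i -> [50, 150, 450, 1350, 4050]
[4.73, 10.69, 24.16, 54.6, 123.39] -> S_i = 4.73*2.26^i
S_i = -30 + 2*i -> [-30, -28, -26, -24, -22]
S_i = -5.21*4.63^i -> [-5.21, -24.12, -111.69, -517.11, -2394.21]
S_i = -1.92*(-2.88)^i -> [-1.92, 5.53, -15.93, 45.86, -132.09]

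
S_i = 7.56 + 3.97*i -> [7.56, 11.53, 15.5, 19.47, 23.44]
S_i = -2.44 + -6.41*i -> [-2.44, -8.85, -15.26, -21.67, -28.08]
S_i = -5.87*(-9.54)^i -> [-5.87, 56.0, -534.24, 5096.63, -48621.86]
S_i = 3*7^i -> [3, 21, 147, 1029, 7203]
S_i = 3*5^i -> [3, 15, 75, 375, 1875]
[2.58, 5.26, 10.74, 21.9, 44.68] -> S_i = 2.58*2.04^i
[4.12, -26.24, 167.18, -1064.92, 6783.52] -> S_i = 4.12*(-6.37)^i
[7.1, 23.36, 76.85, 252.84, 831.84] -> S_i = 7.10*3.29^i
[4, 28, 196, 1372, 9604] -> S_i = 4*7^i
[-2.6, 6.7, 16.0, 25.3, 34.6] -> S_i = -2.60 + 9.30*i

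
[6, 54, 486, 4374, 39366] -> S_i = 6*9^i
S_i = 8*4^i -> [8, 32, 128, 512, 2048]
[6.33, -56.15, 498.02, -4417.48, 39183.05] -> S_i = 6.33*(-8.87)^i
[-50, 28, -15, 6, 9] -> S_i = Random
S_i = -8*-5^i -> [-8, 40, -200, 1000, -5000]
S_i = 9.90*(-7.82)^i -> [9.9, -77.42, 605.41, -4734.3, 37022.2]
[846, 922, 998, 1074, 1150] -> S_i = 846 + 76*i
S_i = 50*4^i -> [50, 200, 800, 3200, 12800]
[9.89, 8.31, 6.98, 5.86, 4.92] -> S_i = 9.89*0.84^i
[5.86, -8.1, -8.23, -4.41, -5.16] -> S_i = Random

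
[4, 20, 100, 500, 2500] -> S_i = 4*5^i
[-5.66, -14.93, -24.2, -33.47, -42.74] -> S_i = -5.66 + -9.27*i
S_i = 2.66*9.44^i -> [2.66, 25.11, 237.04, 2237.68, 21123.68]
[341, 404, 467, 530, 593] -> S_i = 341 + 63*i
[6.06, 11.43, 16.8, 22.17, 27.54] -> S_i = 6.06 + 5.37*i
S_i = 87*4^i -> [87, 348, 1392, 5568, 22272]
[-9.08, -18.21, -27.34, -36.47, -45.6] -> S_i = -9.08 + -9.13*i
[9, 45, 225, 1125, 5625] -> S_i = 9*5^i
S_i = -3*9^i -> [-3, -27, -243, -2187, -19683]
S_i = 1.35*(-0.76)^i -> [1.35, -1.03, 0.78, -0.59, 0.45]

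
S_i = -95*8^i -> [-95, -760, -6080, -48640, -389120]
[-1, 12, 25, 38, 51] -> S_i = -1 + 13*i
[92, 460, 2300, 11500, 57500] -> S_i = 92*5^i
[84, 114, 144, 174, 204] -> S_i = 84 + 30*i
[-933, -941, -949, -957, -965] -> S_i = -933 + -8*i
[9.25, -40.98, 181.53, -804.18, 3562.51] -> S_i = 9.25*(-4.43)^i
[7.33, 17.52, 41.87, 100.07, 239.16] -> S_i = 7.33*2.39^i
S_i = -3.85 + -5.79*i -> [-3.85, -9.64, -15.43, -21.22, -27.01]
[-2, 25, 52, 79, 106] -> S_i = -2 + 27*i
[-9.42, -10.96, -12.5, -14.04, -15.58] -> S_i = -9.42 + -1.54*i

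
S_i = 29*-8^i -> [29, -232, 1856, -14848, 118784]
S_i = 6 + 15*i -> [6, 21, 36, 51, 66]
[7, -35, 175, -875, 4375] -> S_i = 7*-5^i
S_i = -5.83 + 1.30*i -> [-5.83, -4.53, -3.23, -1.93, -0.63]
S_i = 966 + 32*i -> [966, 998, 1030, 1062, 1094]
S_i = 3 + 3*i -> [3, 6, 9, 12, 15]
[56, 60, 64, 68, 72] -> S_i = 56 + 4*i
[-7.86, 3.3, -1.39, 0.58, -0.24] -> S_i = -7.86*(-0.42)^i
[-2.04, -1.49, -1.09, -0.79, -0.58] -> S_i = -2.04*0.73^i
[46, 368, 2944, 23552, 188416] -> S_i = 46*8^i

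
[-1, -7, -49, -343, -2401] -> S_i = -1*7^i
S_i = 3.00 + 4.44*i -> [3.0, 7.44, 11.88, 16.32, 20.76]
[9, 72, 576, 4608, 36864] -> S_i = 9*8^i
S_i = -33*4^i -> [-33, -132, -528, -2112, -8448]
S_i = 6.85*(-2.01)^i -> [6.85, -13.77, 27.67, -55.63, 111.81]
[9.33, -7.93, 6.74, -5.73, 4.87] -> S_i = 9.33*(-0.85)^i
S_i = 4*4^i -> [4, 16, 64, 256, 1024]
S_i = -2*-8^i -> [-2, 16, -128, 1024, -8192]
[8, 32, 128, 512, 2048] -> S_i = 8*4^i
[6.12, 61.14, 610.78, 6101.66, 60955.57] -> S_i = 6.12*9.99^i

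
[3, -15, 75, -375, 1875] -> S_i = 3*-5^i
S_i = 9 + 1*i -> [9, 10, 11, 12, 13]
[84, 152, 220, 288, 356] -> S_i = 84 + 68*i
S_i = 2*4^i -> [2, 8, 32, 128, 512]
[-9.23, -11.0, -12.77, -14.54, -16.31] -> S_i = -9.23 + -1.77*i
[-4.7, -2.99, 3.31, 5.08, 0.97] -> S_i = Random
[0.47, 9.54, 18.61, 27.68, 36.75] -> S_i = 0.47 + 9.07*i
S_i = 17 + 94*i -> [17, 111, 205, 299, 393]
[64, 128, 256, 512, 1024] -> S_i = 64*2^i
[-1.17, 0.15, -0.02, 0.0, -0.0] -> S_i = -1.17*(-0.13)^i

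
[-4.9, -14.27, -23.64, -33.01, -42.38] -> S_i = -4.90 + -9.37*i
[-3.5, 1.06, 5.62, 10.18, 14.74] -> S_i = -3.50 + 4.56*i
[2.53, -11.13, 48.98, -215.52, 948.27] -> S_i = 2.53*(-4.40)^i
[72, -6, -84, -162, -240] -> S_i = 72 + -78*i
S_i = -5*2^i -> [-5, -10, -20, -40, -80]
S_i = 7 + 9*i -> [7, 16, 25, 34, 43]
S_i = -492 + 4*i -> [-492, -488, -484, -480, -476]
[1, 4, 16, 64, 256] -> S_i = 1*4^i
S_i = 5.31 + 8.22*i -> [5.31, 13.53, 21.75, 29.97, 38.19]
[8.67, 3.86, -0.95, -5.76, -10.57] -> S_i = 8.67 + -4.81*i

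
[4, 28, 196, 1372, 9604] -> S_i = 4*7^i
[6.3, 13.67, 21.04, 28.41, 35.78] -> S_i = 6.30 + 7.37*i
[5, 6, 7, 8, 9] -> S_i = 5 + 1*i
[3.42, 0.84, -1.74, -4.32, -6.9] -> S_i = 3.42 + -2.58*i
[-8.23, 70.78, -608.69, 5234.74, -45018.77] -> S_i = -8.23*(-8.60)^i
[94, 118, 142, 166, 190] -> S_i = 94 + 24*i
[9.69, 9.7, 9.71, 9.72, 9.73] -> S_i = 9.69 + 0.01*i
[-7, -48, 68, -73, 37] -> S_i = Random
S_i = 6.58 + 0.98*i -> [6.58, 7.56, 8.54, 9.52, 10.5]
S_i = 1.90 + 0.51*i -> [1.9, 2.41, 2.92, 3.43, 3.94]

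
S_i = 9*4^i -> [9, 36, 144, 576, 2304]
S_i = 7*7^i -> [7, 49, 343, 2401, 16807]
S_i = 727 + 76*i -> [727, 803, 879, 955, 1031]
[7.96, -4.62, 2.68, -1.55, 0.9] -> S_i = 7.96*(-0.58)^i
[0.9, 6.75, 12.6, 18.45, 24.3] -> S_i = 0.90 + 5.85*i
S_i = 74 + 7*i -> [74, 81, 88, 95, 102]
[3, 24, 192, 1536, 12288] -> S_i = 3*8^i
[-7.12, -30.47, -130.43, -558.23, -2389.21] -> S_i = -7.12*4.28^i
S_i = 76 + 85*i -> [76, 161, 246, 331, 416]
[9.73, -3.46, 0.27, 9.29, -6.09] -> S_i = Random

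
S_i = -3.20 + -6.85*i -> [-3.2, -10.05, -16.9, -23.75, -30.6]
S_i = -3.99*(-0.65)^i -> [-3.99, 2.59, -1.69, 1.1, -0.71]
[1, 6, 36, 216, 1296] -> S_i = 1*6^i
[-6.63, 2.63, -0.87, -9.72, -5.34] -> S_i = Random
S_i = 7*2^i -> [7, 14, 28, 56, 112]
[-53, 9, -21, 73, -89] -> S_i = Random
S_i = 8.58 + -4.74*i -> [8.58, 3.84, -0.9, -5.64, -10.38]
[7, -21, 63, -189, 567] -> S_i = 7*-3^i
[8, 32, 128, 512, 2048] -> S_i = 8*4^i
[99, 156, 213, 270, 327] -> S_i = 99 + 57*i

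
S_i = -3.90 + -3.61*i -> [-3.9, -7.51, -11.12, -14.73, -18.34]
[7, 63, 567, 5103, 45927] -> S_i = 7*9^i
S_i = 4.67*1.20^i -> [4.67, 5.6, 6.72, 8.07, 9.68]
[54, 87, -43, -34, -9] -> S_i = Random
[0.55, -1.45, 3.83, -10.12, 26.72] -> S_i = 0.55*(-2.64)^i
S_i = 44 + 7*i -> [44, 51, 58, 65, 72]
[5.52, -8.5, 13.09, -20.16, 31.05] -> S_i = 5.52*(-1.54)^i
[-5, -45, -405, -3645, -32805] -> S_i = -5*9^i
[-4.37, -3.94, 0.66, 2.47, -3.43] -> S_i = Random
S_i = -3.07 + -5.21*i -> [-3.07, -8.28, -13.49, -18.7, -23.91]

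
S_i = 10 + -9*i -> [10, 1, -8, -17, -26]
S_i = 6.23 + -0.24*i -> [6.23, 5.99, 5.75, 5.51, 5.27]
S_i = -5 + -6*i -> [-5, -11, -17, -23, -29]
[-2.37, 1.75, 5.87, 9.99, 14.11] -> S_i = -2.37 + 4.12*i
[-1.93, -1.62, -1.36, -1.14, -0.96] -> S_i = -1.93*0.84^i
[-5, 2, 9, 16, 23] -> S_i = -5 + 7*i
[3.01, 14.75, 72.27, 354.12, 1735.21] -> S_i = 3.01*4.90^i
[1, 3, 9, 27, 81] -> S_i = 1*3^i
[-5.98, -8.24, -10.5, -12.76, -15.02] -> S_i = -5.98 + -2.26*i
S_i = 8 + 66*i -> [8, 74, 140, 206, 272]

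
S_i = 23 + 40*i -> [23, 63, 103, 143, 183]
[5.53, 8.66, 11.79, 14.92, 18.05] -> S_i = 5.53 + 3.13*i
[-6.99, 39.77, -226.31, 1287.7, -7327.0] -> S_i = -6.99*(-5.69)^i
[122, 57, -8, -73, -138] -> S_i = 122 + -65*i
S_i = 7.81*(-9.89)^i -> [7.81, -77.24, 763.91, -7555.09, 74719.89]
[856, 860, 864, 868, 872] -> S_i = 856 + 4*i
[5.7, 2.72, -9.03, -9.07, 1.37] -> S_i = Random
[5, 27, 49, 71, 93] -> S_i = 5 + 22*i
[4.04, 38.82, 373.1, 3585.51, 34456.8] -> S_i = 4.04*9.61^i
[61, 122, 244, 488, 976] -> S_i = 61*2^i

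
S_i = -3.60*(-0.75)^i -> [-3.6, 2.7, -2.02, 1.52, -1.14]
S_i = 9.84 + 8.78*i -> [9.84, 18.62, 27.4, 36.18, 44.96]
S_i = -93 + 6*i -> [-93, -87, -81, -75, -69]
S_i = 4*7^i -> [4, 28, 196, 1372, 9604]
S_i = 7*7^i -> [7, 49, 343, 2401, 16807]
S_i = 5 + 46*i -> [5, 51, 97, 143, 189]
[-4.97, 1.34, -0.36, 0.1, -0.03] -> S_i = -4.97*(-0.27)^i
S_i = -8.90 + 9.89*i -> [-8.9, 0.99, 10.88, 20.77, 30.66]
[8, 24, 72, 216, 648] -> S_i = 8*3^i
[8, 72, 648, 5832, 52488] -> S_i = 8*9^i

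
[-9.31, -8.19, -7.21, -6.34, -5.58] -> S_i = -9.31*0.88^i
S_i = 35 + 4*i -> [35, 39, 43, 47, 51]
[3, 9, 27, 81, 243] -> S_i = 3*3^i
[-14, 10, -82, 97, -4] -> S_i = Random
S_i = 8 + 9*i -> [8, 17, 26, 35, 44]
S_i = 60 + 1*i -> [60, 61, 62, 63, 64]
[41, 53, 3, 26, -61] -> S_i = Random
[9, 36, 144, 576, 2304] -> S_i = 9*4^i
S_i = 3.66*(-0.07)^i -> [3.66, -0.26, 0.02, -0.0, 0.0]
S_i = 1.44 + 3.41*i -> [1.44, 4.85, 8.26, 11.67, 15.08]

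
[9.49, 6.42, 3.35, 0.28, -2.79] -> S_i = 9.49 + -3.07*i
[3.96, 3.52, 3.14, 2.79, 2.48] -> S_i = 3.96*0.89^i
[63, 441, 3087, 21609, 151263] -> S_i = 63*7^i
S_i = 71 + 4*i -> [71, 75, 79, 83, 87]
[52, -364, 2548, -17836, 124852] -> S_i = 52*-7^i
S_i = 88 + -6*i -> [88, 82, 76, 70, 64]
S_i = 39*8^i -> [39, 312, 2496, 19968, 159744]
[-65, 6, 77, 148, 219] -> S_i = -65 + 71*i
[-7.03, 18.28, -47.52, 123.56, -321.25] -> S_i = -7.03*(-2.60)^i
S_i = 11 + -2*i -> [11, 9, 7, 5, 3]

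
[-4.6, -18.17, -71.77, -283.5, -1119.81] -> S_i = -4.60*3.95^i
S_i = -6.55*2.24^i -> [-6.55, -14.67, -32.87, -73.62, -164.9]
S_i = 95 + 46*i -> [95, 141, 187, 233, 279]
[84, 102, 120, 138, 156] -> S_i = 84 + 18*i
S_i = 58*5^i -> [58, 290, 1450, 7250, 36250]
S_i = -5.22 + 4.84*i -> [-5.22, -0.38, 4.46, 9.3, 14.14]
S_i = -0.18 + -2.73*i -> [-0.18, -2.91, -5.64, -8.37, -11.1]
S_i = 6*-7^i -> [6, -42, 294, -2058, 14406]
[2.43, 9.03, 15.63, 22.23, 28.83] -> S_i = 2.43 + 6.60*i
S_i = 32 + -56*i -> [32, -24, -80, -136, -192]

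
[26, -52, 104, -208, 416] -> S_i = 26*-2^i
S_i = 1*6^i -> [1, 6, 36, 216, 1296]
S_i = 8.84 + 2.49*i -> [8.84, 11.33, 13.82, 16.31, 18.8]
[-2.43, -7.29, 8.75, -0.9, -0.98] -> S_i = Random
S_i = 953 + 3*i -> [953, 956, 959, 962, 965]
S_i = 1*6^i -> [1, 6, 36, 216, 1296]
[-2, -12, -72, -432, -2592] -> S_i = -2*6^i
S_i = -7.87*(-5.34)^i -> [-7.87, 42.03, -224.42, 1198.39, -6399.41]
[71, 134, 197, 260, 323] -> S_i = 71 + 63*i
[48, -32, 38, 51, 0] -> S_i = Random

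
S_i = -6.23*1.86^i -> [-6.23, -11.59, -21.55, -40.09, -74.57]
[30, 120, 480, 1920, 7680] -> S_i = 30*4^i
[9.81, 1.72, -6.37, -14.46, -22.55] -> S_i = 9.81 + -8.09*i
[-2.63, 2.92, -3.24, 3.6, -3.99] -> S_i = -2.63*(-1.11)^i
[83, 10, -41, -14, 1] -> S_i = Random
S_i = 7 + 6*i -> [7, 13, 19, 25, 31]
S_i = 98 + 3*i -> [98, 101, 104, 107, 110]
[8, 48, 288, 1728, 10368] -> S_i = 8*6^i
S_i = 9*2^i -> [9, 18, 36, 72, 144]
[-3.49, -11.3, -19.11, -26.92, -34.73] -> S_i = -3.49 + -7.81*i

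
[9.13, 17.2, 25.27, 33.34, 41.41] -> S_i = 9.13 + 8.07*i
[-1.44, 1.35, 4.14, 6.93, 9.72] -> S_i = -1.44 + 2.79*i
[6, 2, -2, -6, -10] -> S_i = 6 + -4*i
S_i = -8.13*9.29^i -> [-8.13, -75.53, -701.65, -6518.35, -60555.47]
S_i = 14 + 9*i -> [14, 23, 32, 41, 50]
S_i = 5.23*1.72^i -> [5.23, 9.0, 15.47, 26.61, 45.77]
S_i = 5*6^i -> [5, 30, 180, 1080, 6480]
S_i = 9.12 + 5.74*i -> [9.12, 14.86, 20.6, 26.34, 32.08]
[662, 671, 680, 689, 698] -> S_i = 662 + 9*i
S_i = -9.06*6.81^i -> [-9.06, -61.7, -420.17, -2861.34, -19485.73]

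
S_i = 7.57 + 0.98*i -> [7.57, 8.55, 9.53, 10.51, 11.49]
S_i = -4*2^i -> [-4, -8, -16, -32, -64]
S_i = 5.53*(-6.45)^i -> [5.53, -35.67, 230.06, -1483.9, 9571.15]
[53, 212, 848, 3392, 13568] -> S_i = 53*4^i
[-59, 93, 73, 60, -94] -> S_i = Random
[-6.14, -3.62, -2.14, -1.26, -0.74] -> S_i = -6.14*0.59^i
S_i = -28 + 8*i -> [-28, -20, -12, -4, 4]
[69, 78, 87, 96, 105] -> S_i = 69 + 9*i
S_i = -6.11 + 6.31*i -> [-6.11, 0.2, 6.51, 12.82, 19.13]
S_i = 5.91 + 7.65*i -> [5.91, 13.56, 21.21, 28.86, 36.51]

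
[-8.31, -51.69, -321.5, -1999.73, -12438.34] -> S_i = -8.31*6.22^i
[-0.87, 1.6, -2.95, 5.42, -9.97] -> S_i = -0.87*(-1.84)^i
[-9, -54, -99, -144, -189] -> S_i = -9 + -45*i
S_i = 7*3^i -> [7, 21, 63, 189, 567]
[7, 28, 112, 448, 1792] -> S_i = 7*4^i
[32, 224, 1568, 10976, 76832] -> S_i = 32*7^i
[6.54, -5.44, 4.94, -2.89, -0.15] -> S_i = Random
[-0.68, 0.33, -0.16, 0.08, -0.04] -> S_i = -0.68*(-0.48)^i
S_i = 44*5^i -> [44, 220, 1100, 5500, 27500]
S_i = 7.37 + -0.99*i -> [7.37, 6.38, 5.39, 4.4, 3.41]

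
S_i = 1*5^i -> [1, 5, 25, 125, 625]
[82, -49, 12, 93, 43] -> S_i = Random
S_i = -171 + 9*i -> [-171, -162, -153, -144, -135]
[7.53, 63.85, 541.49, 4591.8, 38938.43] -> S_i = 7.53*8.48^i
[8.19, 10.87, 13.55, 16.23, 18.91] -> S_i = 8.19 + 2.68*i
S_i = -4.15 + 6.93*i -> [-4.15, 2.78, 9.71, 16.64, 23.57]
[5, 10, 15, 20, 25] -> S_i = 5 + 5*i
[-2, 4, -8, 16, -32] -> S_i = -2*-2^i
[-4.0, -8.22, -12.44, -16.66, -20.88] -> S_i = -4.00 + -4.22*i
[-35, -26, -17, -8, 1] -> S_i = -35 + 9*i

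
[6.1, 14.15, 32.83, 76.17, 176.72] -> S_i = 6.10*2.32^i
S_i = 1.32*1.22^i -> [1.32, 1.61, 1.96, 2.4, 2.92]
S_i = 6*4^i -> [6, 24, 96, 384, 1536]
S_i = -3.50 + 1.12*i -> [-3.5, -2.38, -1.26, -0.14, 0.98]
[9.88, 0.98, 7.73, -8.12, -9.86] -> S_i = Random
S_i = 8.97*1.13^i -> [8.97, 10.14, 11.45, 12.94, 14.63]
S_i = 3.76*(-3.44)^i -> [3.76, -12.93, 44.49, -153.06, 526.53]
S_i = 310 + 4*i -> [310, 314, 318, 322, 326]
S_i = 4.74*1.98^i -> [4.74, 9.39, 18.58, 36.79, 72.85]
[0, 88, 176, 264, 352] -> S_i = 0 + 88*i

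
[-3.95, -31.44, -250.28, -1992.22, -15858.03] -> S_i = -3.95*7.96^i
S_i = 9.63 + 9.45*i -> [9.63, 19.08, 28.53, 37.98, 47.43]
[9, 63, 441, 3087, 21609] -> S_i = 9*7^i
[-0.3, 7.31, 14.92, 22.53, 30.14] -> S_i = -0.30 + 7.61*i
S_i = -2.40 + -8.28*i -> [-2.4, -10.68, -18.96, -27.24, -35.52]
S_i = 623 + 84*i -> [623, 707, 791, 875, 959]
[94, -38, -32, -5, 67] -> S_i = Random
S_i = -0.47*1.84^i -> [-0.47, -0.86, -1.59, -2.93, -5.39]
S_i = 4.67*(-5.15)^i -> [4.67, -24.05, 123.86, -637.88, 3285.08]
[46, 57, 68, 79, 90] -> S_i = 46 + 11*i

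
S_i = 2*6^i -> [2, 12, 72, 432, 2592]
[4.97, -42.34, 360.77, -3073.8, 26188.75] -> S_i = 4.97*(-8.52)^i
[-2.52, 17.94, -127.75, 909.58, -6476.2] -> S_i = -2.52*(-7.12)^i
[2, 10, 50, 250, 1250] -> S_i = 2*5^i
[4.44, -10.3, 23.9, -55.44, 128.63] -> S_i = 4.44*(-2.32)^i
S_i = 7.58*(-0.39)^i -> [7.58, -2.96, 1.15, -0.45, 0.18]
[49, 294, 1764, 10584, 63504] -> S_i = 49*6^i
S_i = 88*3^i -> [88, 264, 792, 2376, 7128]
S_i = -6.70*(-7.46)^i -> [-6.7, 49.98, -372.87, 2781.58, -20750.57]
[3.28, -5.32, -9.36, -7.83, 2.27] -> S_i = Random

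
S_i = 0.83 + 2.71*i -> [0.83, 3.54, 6.25, 8.96, 11.67]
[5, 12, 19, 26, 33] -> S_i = 5 + 7*i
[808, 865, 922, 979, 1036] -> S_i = 808 + 57*i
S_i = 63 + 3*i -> [63, 66, 69, 72, 75]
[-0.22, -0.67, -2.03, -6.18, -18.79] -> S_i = -0.22*3.04^i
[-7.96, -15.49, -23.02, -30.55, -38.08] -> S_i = -7.96 + -7.53*i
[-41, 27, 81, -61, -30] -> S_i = Random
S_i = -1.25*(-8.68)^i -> [-1.25, 10.85, -94.18, 817.47, -7095.6]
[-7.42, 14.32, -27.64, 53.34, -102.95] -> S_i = -7.42*(-1.93)^i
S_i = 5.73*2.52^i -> [5.73, 14.44, 36.39, 91.7, 231.08]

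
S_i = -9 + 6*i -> [-9, -3, 3, 9, 15]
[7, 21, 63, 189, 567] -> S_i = 7*3^i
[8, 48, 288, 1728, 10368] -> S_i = 8*6^i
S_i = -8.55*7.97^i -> [-8.55, -68.14, -543.1, -4328.54, -34498.44]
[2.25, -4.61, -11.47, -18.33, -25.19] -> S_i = 2.25 + -6.86*i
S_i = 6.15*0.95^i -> [6.15, 5.84, 5.55, 5.27, 5.01]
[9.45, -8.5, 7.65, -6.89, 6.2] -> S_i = 9.45*(-0.90)^i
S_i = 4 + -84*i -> [4, -80, -164, -248, -332]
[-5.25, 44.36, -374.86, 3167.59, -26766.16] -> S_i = -5.25*(-8.45)^i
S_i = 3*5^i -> [3, 15, 75, 375, 1875]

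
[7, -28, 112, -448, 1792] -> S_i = 7*-4^i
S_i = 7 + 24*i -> [7, 31, 55, 79, 103]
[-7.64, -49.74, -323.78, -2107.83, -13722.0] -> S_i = -7.64*6.51^i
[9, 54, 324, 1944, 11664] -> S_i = 9*6^i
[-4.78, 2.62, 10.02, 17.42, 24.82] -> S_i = -4.78 + 7.40*i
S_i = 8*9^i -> [8, 72, 648, 5832, 52488]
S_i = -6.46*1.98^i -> [-6.46, -12.79, -25.33, -50.15, -99.29]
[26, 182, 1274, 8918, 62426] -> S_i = 26*7^i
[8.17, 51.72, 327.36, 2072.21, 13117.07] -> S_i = 8.17*6.33^i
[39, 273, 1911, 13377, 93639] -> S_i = 39*7^i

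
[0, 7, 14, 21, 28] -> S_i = 0 + 7*i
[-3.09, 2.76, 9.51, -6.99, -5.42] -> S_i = Random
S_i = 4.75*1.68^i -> [4.75, 7.98, 13.41, 22.52, 37.84]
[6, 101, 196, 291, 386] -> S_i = 6 + 95*i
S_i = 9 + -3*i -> [9, 6, 3, 0, -3]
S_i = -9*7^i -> [-9, -63, -441, -3087, -21609]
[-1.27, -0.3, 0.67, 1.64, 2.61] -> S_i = -1.27 + 0.97*i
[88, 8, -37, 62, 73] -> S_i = Random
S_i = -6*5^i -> [-6, -30, -150, -750, -3750]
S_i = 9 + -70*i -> [9, -61, -131, -201, -271]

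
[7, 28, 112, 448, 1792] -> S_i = 7*4^i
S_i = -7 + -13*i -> [-7, -20, -33, -46, -59]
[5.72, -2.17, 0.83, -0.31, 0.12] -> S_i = 5.72*(-0.38)^i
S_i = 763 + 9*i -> [763, 772, 781, 790, 799]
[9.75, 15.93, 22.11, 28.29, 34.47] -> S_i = 9.75 + 6.18*i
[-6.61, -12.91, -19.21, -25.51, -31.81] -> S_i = -6.61 + -6.30*i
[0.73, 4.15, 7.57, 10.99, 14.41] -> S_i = 0.73 + 3.42*i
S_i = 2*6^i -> [2, 12, 72, 432, 2592]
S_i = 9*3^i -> [9, 27, 81, 243, 729]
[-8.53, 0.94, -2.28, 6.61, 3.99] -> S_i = Random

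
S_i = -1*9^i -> [-1, -9, -81, -729, -6561]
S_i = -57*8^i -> [-57, -456, -3648, -29184, -233472]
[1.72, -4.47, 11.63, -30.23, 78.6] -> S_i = 1.72*(-2.60)^i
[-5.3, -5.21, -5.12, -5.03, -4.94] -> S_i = -5.30 + 0.09*i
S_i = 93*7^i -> [93, 651, 4557, 31899, 223293]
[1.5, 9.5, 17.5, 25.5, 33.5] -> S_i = 1.50 + 8.00*i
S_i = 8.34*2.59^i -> [8.34, 21.6, 55.95, 144.9, 375.29]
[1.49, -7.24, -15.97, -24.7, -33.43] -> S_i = 1.49 + -8.73*i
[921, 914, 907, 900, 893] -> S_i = 921 + -7*i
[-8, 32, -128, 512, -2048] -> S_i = -8*-4^i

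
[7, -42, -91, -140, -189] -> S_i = 7 + -49*i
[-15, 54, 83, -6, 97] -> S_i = Random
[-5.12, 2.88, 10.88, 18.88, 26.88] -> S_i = -5.12 + 8.00*i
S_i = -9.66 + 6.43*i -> [-9.66, -3.23, 3.2, 9.63, 16.06]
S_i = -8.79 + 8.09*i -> [-8.79, -0.7, 7.39, 15.48, 23.57]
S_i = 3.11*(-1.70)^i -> [3.11, -5.29, 8.99, -15.28, 25.98]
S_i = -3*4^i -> [-3, -12, -48, -192, -768]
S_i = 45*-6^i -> [45, -270, 1620, -9720, 58320]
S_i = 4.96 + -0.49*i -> [4.96, 4.47, 3.98, 3.49, 3.0]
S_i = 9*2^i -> [9, 18, 36, 72, 144]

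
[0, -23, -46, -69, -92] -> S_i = 0 + -23*i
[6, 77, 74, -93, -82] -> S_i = Random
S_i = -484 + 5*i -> [-484, -479, -474, -469, -464]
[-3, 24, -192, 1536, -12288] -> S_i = -3*-8^i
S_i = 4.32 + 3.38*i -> [4.32, 7.7, 11.08, 14.46, 17.84]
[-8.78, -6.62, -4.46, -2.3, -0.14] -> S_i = -8.78 + 2.16*i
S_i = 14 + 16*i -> [14, 30, 46, 62, 78]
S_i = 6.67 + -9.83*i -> [6.67, -3.16, -12.99, -22.82, -32.65]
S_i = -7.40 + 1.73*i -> [-7.4, -5.67, -3.94, -2.21, -0.48]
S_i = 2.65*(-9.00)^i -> [2.65, -23.85, 214.65, -1931.85, 17386.65]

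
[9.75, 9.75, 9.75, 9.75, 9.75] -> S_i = 9.75*1.00^i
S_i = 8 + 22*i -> [8, 30, 52, 74, 96]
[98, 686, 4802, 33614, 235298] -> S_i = 98*7^i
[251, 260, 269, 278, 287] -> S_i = 251 + 9*i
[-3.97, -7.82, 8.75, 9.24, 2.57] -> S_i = Random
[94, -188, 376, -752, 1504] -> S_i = 94*-2^i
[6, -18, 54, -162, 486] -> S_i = 6*-3^i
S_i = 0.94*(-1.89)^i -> [0.94, -1.78, 3.36, -6.35, 11.99]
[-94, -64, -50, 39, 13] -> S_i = Random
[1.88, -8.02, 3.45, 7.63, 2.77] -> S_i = Random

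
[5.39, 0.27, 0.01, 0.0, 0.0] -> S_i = 5.39*0.05^i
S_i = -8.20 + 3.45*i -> [-8.2, -4.75, -1.3, 2.15, 5.6]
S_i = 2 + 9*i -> [2, 11, 20, 29, 38]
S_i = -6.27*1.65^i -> [-6.27, -10.35, -17.07, -28.17, -46.47]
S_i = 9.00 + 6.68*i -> [9.0, 15.68, 22.36, 29.04, 35.72]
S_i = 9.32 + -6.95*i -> [9.32, 2.37, -4.58, -11.53, -18.48]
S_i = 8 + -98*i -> [8, -90, -188, -286, -384]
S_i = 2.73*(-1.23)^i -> [2.73, -3.36, 4.13, -5.08, 6.25]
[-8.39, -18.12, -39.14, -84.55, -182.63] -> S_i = -8.39*2.16^i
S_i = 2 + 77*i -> [2, 79, 156, 233, 310]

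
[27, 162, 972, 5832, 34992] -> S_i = 27*6^i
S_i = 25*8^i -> [25, 200, 1600, 12800, 102400]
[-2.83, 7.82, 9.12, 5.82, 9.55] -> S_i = Random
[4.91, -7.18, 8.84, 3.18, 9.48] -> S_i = Random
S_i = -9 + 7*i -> [-9, -2, 5, 12, 19]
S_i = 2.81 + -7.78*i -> [2.81, -4.97, -12.75, -20.53, -28.31]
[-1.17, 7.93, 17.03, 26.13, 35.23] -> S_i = -1.17 + 9.10*i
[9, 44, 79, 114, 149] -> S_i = 9 + 35*i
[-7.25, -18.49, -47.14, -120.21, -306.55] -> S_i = -7.25*2.55^i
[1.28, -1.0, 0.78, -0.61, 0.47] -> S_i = 1.28*(-0.78)^i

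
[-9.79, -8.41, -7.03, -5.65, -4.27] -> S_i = -9.79 + 1.38*i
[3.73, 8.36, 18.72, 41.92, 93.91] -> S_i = 3.73*2.24^i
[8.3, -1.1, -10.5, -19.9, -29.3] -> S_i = 8.30 + -9.40*i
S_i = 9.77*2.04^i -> [9.77, 19.93, 40.66, 82.94, 169.21]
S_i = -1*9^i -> [-1, -9, -81, -729, -6561]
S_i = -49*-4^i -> [-49, 196, -784, 3136, -12544]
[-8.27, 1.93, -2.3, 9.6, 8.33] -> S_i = Random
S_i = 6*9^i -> [6, 54, 486, 4374, 39366]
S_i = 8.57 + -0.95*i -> [8.57, 7.62, 6.67, 5.72, 4.77]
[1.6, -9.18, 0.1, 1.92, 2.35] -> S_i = Random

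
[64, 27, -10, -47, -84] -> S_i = 64 + -37*i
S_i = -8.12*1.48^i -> [-8.12, -12.02, -17.79, -26.32, -38.96]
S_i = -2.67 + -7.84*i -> [-2.67, -10.51, -18.35, -26.19, -34.03]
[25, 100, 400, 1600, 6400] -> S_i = 25*4^i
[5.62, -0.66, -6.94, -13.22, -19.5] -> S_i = 5.62 + -6.28*i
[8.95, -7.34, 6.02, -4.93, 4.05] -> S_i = 8.95*(-0.82)^i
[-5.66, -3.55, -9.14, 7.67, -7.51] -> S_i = Random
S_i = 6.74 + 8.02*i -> [6.74, 14.76, 22.78, 30.8, 38.82]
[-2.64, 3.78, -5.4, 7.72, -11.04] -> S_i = -2.64*(-1.43)^i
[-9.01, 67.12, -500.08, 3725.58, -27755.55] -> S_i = -9.01*(-7.45)^i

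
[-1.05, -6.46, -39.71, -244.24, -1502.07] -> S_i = -1.05*6.15^i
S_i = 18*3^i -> [18, 54, 162, 486, 1458]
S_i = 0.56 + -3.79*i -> [0.56, -3.23, -7.02, -10.81, -14.6]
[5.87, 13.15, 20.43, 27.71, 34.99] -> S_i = 5.87 + 7.28*i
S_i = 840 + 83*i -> [840, 923, 1006, 1089, 1172]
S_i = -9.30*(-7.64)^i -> [-9.3, 71.05, -542.84, 4147.28, -31685.19]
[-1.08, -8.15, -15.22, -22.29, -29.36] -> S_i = -1.08 + -7.07*i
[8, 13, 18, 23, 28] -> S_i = 8 + 5*i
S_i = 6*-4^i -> [6, -24, 96, -384, 1536]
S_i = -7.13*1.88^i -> [-7.13, -13.4, -25.2, -47.38, -89.07]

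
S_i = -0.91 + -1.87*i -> [-0.91, -2.78, -4.65, -6.52, -8.39]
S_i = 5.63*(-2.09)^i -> [5.63, -11.77, 24.59, -51.4, 107.42]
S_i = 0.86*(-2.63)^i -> [0.86, -2.26, 5.95, -15.64, 41.15]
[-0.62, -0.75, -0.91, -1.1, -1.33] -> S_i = -0.62*1.21^i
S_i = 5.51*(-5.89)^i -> [5.51, -32.45, 191.15, -1125.89, 6631.52]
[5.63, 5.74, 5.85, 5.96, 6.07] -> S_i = 5.63 + 0.11*i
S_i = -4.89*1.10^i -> [-4.89, -5.38, -5.92, -6.51, -7.16]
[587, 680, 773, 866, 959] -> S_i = 587 + 93*i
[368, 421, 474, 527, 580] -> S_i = 368 + 53*i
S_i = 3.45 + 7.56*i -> [3.45, 11.01, 18.57, 26.13, 33.69]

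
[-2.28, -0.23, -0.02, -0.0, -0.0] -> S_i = -2.28*0.10^i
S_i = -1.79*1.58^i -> [-1.79, -2.83, -4.47, -7.06, -11.16]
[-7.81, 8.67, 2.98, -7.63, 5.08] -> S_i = Random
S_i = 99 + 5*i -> [99, 104, 109, 114, 119]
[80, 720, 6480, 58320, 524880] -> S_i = 80*9^i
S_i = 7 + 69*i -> [7, 76, 145, 214, 283]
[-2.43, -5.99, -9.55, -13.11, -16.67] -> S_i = -2.43 + -3.56*i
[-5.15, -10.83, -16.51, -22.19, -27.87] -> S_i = -5.15 + -5.68*i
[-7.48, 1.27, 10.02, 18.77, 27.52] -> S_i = -7.48 + 8.75*i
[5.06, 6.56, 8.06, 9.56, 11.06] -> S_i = 5.06 + 1.50*i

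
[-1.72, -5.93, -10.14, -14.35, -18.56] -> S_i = -1.72 + -4.21*i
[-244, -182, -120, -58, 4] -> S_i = -244 + 62*i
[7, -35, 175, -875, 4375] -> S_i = 7*-5^i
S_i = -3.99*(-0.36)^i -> [-3.99, 1.44, -0.52, 0.19, -0.07]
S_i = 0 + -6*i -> [0, -6, -12, -18, -24]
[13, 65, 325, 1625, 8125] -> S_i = 13*5^i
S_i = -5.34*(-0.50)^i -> [-5.34, 2.67, -1.34, 0.67, -0.33]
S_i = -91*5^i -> [-91, -455, -2275, -11375, -56875]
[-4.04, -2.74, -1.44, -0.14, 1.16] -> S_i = -4.04 + 1.30*i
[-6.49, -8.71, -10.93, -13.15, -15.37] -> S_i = -6.49 + -2.22*i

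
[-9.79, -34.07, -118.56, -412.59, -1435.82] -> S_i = -9.79*3.48^i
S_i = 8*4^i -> [8, 32, 128, 512, 2048]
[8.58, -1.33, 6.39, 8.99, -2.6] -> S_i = Random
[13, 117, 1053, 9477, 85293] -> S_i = 13*9^i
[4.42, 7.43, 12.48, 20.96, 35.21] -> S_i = 4.42*1.68^i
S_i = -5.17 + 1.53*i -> [-5.17, -3.64, -2.11, -0.58, 0.95]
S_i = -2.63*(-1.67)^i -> [-2.63, 4.39, -7.33, 12.25, -20.46]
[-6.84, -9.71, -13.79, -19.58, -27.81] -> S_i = -6.84*1.42^i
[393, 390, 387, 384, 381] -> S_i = 393 + -3*i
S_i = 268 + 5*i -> [268, 273, 278, 283, 288]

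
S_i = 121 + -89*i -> [121, 32, -57, -146, -235]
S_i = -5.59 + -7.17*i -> [-5.59, -12.76, -19.93, -27.1, -34.27]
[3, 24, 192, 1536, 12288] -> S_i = 3*8^i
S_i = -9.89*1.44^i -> [-9.89, -14.24, -20.51, -29.53, -42.53]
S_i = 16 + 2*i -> [16, 18, 20, 22, 24]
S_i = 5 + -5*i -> [5, 0, -5, -10, -15]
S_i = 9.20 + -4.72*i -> [9.2, 4.48, -0.24, -4.96, -9.68]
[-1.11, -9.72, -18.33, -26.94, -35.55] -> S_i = -1.11 + -8.61*i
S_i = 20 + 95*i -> [20, 115, 210, 305, 400]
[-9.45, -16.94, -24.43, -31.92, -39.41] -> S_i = -9.45 + -7.49*i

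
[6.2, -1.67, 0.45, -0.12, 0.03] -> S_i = 6.20*(-0.27)^i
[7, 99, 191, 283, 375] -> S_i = 7 + 92*i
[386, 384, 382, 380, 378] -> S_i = 386 + -2*i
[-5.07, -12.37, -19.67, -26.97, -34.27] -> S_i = -5.07 + -7.30*i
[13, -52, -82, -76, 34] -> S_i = Random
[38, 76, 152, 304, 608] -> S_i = 38*2^i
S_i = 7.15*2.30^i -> [7.15, 16.44, 37.82, 86.99, 200.09]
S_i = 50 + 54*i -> [50, 104, 158, 212, 266]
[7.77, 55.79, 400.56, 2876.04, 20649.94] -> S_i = 7.77*7.18^i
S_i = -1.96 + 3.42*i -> [-1.96, 1.46, 4.88, 8.3, 11.72]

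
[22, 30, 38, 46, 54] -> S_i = 22 + 8*i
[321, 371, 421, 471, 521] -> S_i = 321 + 50*i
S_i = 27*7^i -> [27, 189, 1323, 9261, 64827]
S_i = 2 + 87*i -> [2, 89, 176, 263, 350]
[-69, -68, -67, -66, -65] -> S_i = -69 + 1*i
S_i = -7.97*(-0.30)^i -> [-7.97, 2.39, -0.72, 0.22, -0.06]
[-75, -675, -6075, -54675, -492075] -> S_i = -75*9^i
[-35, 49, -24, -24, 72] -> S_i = Random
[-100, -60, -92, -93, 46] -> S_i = Random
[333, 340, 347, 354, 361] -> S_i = 333 + 7*i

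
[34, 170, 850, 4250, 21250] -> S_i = 34*5^i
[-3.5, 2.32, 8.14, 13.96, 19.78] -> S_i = -3.50 + 5.82*i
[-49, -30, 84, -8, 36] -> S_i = Random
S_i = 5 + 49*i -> [5, 54, 103, 152, 201]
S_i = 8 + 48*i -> [8, 56, 104, 152, 200]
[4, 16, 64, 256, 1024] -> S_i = 4*4^i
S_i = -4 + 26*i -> [-4, 22, 48, 74, 100]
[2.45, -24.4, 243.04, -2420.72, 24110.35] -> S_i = 2.45*(-9.96)^i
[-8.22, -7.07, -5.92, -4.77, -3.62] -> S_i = -8.22 + 1.15*i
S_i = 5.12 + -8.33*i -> [5.12, -3.21, -11.54, -19.87, -28.2]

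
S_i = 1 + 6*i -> [1, 7, 13, 19, 25]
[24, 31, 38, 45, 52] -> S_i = 24 + 7*i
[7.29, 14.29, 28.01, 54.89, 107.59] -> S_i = 7.29*1.96^i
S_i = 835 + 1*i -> [835, 836, 837, 838, 839]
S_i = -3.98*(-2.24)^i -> [-3.98, 8.92, -19.97, 44.73, -100.2]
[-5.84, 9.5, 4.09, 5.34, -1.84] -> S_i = Random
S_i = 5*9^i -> [5, 45, 405, 3645, 32805]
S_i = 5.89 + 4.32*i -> [5.89, 10.21, 14.53, 18.85, 23.17]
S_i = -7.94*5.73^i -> [-7.94, -45.5, -260.69, -1493.77, -8559.31]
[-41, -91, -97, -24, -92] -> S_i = Random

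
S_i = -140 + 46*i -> [-140, -94, -48, -2, 44]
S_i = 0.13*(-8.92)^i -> [0.13, -1.16, 10.34, -92.27, 823.01]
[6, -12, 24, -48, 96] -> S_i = 6*-2^i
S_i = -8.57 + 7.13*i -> [-8.57, -1.44, 5.69, 12.82, 19.95]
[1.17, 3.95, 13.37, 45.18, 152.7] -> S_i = 1.17*3.38^i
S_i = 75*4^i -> [75, 300, 1200, 4800, 19200]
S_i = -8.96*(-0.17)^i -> [-8.96, 1.52, -0.26, 0.04, -0.01]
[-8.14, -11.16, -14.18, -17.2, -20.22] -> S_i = -8.14 + -3.02*i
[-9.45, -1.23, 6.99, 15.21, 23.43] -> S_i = -9.45 + 8.22*i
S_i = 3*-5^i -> [3, -15, 75, -375, 1875]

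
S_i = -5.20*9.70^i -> [-5.2, -50.44, -489.27, -4745.9, -46035.23]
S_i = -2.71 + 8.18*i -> [-2.71, 5.47, 13.65, 21.83, 30.01]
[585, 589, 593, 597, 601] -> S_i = 585 + 4*i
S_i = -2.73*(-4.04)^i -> [-2.73, 11.03, -44.56, 180.01, -727.26]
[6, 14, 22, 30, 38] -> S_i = 6 + 8*i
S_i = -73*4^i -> [-73, -292, -1168, -4672, -18688]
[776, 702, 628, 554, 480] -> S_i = 776 + -74*i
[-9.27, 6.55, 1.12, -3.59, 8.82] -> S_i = Random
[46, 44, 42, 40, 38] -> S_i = 46 + -2*i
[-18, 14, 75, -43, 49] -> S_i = Random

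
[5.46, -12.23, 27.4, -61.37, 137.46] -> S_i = 5.46*(-2.24)^i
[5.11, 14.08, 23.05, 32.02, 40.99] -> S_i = 5.11 + 8.97*i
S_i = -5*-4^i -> [-5, 20, -80, 320, -1280]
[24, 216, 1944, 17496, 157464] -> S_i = 24*9^i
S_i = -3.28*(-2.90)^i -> [-3.28, 9.51, -27.58, 80.0, -231.99]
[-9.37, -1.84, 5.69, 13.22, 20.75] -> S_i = -9.37 + 7.53*i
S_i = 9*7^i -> [9, 63, 441, 3087, 21609]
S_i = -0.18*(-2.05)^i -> [-0.18, 0.37, -0.76, 1.55, -3.18]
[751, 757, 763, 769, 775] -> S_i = 751 + 6*i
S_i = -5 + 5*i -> [-5, 0, 5, 10, 15]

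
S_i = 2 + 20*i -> [2, 22, 42, 62, 82]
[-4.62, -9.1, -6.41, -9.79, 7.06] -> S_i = Random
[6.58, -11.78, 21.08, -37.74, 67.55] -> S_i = 6.58*(-1.79)^i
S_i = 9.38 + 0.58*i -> [9.38, 9.96, 10.54, 11.12, 11.7]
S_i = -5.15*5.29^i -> [-5.15, -27.24, -144.12, -762.38, -4033.02]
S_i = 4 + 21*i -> [4, 25, 46, 67, 88]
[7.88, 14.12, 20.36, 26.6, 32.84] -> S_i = 7.88 + 6.24*i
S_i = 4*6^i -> [4, 24, 144, 864, 5184]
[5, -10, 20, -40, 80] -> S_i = 5*-2^i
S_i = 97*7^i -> [97, 679, 4753, 33271, 232897]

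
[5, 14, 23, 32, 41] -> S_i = 5 + 9*i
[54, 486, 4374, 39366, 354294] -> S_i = 54*9^i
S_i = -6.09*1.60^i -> [-6.09, -9.74, -15.59, -24.94, -39.91]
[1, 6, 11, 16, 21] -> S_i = 1 + 5*i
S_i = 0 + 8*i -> [0, 8, 16, 24, 32]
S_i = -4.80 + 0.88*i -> [-4.8, -3.92, -3.04, -2.16, -1.28]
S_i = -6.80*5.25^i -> [-6.8, -35.7, -187.42, -983.98, -5165.9]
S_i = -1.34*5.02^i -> [-1.34, -6.73, -33.77, -169.52, -850.98]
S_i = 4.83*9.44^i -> [4.83, 45.6, 430.42, 4063.15, 38356.16]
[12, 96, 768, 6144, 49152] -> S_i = 12*8^i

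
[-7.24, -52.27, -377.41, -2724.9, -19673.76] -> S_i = -7.24*7.22^i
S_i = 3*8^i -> [3, 24, 192, 1536, 12288]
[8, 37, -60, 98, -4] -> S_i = Random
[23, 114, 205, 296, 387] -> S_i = 23 + 91*i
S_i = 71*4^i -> [71, 284, 1136, 4544, 18176]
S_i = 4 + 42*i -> [4, 46, 88, 130, 172]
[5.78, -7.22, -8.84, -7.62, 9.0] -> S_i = Random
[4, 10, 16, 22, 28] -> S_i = 4 + 6*i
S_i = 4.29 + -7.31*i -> [4.29, -3.02, -10.33, -17.64, -24.95]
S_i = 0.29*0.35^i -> [0.29, 0.1, 0.04, 0.01, 0.0]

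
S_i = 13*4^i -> [13, 52, 208, 832, 3328]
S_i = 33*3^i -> [33, 99, 297, 891, 2673]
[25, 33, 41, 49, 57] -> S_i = 25 + 8*i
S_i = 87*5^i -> [87, 435, 2175, 10875, 54375]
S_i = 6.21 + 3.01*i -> [6.21, 9.22, 12.23, 15.24, 18.25]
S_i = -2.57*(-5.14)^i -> [-2.57, 13.21, -67.9, 349.0, -1793.85]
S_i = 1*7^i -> [1, 7, 49, 343, 2401]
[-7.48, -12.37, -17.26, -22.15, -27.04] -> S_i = -7.48 + -4.89*i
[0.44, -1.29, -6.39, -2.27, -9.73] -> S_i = Random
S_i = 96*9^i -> [96, 864, 7776, 69984, 629856]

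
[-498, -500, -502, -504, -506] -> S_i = -498 + -2*i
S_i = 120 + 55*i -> [120, 175, 230, 285, 340]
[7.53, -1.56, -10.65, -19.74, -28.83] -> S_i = 7.53 + -9.09*i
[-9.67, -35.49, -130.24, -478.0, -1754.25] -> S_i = -9.67*3.67^i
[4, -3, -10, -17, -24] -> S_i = 4 + -7*i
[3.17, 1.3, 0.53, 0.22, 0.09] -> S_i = 3.17*0.41^i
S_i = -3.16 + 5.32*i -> [-3.16, 2.16, 7.48, 12.8, 18.12]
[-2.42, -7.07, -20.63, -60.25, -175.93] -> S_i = -2.42*2.92^i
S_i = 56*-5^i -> [56, -280, 1400, -7000, 35000]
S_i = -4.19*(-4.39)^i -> [-4.19, 18.39, -80.75, 354.49, -1556.22]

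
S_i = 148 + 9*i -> [148, 157, 166, 175, 184]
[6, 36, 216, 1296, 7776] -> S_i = 6*6^i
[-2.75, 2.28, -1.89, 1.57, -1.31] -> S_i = -2.75*(-0.83)^i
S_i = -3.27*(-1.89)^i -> [-3.27, 6.18, -11.68, 22.08, -41.72]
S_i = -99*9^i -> [-99, -891, -8019, -72171, -649539]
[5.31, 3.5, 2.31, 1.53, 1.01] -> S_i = 5.31*0.66^i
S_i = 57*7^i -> [57, 399, 2793, 19551, 136857]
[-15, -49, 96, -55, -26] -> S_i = Random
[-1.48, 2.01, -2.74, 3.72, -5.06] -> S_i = -1.48*(-1.36)^i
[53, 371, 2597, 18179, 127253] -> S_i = 53*7^i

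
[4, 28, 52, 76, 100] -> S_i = 4 + 24*i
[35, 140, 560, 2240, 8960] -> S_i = 35*4^i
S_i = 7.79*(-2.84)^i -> [7.79, -22.12, 62.83, -178.44, 506.77]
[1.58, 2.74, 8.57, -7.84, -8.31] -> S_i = Random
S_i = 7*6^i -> [7, 42, 252, 1512, 9072]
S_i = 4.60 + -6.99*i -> [4.6, -2.39, -9.38, -16.37, -23.36]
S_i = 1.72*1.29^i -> [1.72, 2.22, 2.86, 3.69, 4.76]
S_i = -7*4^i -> [-7, -28, -112, -448, -1792]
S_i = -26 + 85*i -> [-26, 59, 144, 229, 314]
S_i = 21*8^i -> [21, 168, 1344, 10752, 86016]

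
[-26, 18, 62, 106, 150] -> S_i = -26 + 44*i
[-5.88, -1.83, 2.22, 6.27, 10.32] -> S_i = -5.88 + 4.05*i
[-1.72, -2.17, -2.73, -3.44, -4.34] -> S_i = -1.72*1.26^i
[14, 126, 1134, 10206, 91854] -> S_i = 14*9^i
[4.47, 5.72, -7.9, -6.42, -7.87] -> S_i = Random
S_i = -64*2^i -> [-64, -128, -256, -512, -1024]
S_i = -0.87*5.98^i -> [-0.87, -5.2, -31.11, -186.05, -1112.56]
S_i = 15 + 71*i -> [15, 86, 157, 228, 299]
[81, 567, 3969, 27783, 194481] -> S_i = 81*7^i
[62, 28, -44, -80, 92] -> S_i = Random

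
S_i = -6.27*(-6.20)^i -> [-6.27, 38.87, -241.02, 1494.32, -9264.76]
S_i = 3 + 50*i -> [3, 53, 103, 153, 203]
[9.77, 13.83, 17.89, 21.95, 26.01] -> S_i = 9.77 + 4.06*i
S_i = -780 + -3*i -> [-780, -783, -786, -789, -792]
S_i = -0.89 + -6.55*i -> [-0.89, -7.44, -13.99, -20.54, -27.09]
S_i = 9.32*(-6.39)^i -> [9.32, -59.55, 380.56, -2431.75, 15538.87]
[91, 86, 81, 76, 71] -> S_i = 91 + -5*i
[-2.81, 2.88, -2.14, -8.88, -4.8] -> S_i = Random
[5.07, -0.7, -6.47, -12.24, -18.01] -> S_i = 5.07 + -5.77*i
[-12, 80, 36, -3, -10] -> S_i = Random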